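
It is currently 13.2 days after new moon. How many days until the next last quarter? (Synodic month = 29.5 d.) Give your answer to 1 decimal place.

Last quarter is 0.75 of the way through the cycle: age 0.75 × 29.5 = 22.125 d.
So 8.925 days remain (22.125 − 13.2).

8.9 days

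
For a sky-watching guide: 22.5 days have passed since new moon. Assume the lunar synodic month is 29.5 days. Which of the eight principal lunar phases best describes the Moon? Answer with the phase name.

last quarter

At 22.5/29.5 of the cycle, θ ≈ 275° — the last quarter range.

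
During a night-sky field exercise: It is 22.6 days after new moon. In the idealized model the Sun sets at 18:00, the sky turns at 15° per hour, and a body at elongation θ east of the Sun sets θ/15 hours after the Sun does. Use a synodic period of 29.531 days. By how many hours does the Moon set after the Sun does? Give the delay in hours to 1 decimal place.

The Moon has covered 22.6/29.531 of its cycle, so θ ≈ 360° × 22.6/29.531 = 275.5°.
Delay after the Sun = 275.5° / (15°/h) ≈ 18.37 h.
So the Moon sets 18.37 h after the Sun.

18.4 h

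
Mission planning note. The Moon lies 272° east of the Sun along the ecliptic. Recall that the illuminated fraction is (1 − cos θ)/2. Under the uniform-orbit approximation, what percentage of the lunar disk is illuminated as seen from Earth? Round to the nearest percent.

48%

Half-versine of 272°: (1 − 0.035)/2 = 0.483, i.e. 48%.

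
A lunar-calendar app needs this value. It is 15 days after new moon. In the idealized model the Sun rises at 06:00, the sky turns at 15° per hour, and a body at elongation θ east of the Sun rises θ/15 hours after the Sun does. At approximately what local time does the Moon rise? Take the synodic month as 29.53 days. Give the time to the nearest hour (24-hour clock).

The Moon has covered 15/29.53 of its cycle, so θ ≈ 360° × 15/29.53 = 182.9°.
Delay after the Sun = 182.9° / (15°/h) ≈ 12.19 h.
06:00 + 12.19 h ≈ 18:11 → 18:00 to the nearest hour.

18:00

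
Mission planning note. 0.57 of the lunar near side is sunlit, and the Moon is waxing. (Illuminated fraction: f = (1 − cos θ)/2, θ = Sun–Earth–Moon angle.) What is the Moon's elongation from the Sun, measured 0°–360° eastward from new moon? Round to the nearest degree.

98°

Invert f = (1 − cos θ)/2 to get cos θ = 1 − 2(0.57) = -0.140, hence θ₀ = arccos -0.140 = 98.0°.
Waxing ⇒ before full, so θ = 98.0°.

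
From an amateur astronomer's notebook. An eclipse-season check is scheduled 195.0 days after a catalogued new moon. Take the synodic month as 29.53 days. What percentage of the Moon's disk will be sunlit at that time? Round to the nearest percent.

195.0/29.53 = 6.603 lunations, so 6 complete cycles and 17.82 d into the next.
The Moon has covered 17.82/29.53 of its cycle, so θ ≈ 360° × 17.82/29.53 = 217.2°.
With cos θ = (-0.796), the lit fraction is (1 − (-0.796))/2 ≈ 0.898, so 90%.

90%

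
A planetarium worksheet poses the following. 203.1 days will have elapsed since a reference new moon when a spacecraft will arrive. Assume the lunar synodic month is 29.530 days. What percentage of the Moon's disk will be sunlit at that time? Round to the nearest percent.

14%

Reduce mod P: 203.1 − 6×29.530 = 25.92 d into the current lunation.
Elongation θ = 360° × 25.92/29.530 ≈ 316.0°.
cos 316.0° = 0.719, so f = (1 − 0.719)/2 = 0.140, so 14%.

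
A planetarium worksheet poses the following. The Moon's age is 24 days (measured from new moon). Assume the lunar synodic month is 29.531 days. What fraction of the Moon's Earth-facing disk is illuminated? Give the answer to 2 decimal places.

0.31

Phase angle: θ = 360°·(24 d)/(29.531 d) = 292.6°.
Illuminated fraction = (1 − cos 292.6°)/2 = (1 − 0.384)/2 ≈ 0.308.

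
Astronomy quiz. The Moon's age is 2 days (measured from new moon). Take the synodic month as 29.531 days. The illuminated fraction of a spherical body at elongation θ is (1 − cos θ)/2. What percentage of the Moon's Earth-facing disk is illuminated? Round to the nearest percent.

The Moon has covered 2/29.531 of its cycle, so θ ≈ 360° × 2/29.531 = 24.4°.
Illuminated fraction = (1 − cos 24.4°)/2 = (1 − 0.911)/2 ≈ 0.045, so 4%.

4%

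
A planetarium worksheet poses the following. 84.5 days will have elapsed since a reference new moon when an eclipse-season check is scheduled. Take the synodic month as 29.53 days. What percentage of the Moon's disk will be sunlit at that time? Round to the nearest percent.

18%

84.5 d spans 2 complete synodic months (2 × 29.53 = 59.06 d) plus 25.44 d.
The Moon has covered 25.44/29.53 of its cycle, so θ ≈ 360° × 25.44/29.53 = 310.1°.
cos 310.1° = 0.645, so f = (1 − 0.645)/2 = 0.178, so 18%.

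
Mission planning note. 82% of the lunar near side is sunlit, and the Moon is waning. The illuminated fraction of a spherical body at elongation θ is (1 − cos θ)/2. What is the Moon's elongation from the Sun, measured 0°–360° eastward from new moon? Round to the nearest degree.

From f = (1 − cos θ)/2: cos θ = 1 − 2×0.82 = -0.640; arccos → 129.8°.
A waning Moon lies in 180°–360°, so θ = 360° − 129.8° = 230.2°.

230°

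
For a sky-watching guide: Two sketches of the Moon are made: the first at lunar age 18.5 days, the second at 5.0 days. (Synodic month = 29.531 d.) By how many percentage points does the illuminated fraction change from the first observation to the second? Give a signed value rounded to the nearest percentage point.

θ₁ = 360° × 18.5/29.531 = 225.5°, f₁ = (1 − cos θ₁)/2 = 0.850.
θ₂ = 360° × 5.0/29.531 = 61.0°, f₂ = (1 − cos θ₂)/2 = 0.257.
Change = f₂ − f₁ = -0.593 → -59 percentage points.

-59 pp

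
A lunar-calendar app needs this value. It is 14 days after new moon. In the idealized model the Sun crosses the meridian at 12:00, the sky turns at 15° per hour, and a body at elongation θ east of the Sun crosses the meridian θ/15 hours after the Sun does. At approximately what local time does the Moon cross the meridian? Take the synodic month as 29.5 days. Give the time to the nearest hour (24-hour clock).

23:00

Elongation θ = 360° × 14/29.5 ≈ 170.8°.
At 15° of sky rotation per hour, 170.8° corresponds to a 11.39 h lag.
12:00 + 11.39 h ≈ 23:23 → 23:00 to the nearest hour.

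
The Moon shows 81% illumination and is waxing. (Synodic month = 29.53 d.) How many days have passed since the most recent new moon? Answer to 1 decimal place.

10.5 days

Invert f = (1 − cos θ)/2 to get cos θ = 1 − 2(0.81) = -0.620, hence θ₀ = arccos -0.620 = 128.3°.
The Moon is waxing (0°–180°), so θ = 128.3° directly.
Age = 29.53 × 128.3°/360° ≈ 10.53 days.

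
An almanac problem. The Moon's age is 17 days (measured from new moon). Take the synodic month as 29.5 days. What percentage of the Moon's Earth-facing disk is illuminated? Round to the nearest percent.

94%

The Moon has covered 17/29.5 of its cycle, so θ ≈ 360° × 17/29.5 = 207.5°.
Illuminated fraction = (1 − cos 207.5°)/2 = (1 − (-0.887))/2 ≈ 0.944, so 94%.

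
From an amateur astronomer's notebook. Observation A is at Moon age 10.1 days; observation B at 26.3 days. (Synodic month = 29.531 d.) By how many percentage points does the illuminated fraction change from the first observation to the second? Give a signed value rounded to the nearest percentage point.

θ₁ = 360° × 10.1/29.531 = 123.1°, f₁ = (1 − cos θ₁)/2 = 0.773.
θ₂ = 360° × 26.3/29.531 = 320.6°, f₂ = (1 − cos θ₂)/2 = 0.114.
Change = f₂ − f₁ = -0.660 → -66 percentage points.

-66 percentage points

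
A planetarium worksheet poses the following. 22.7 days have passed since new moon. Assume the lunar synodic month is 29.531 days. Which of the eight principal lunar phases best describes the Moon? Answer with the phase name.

θ ≈ 360° × 22.7/29.531 = 277°, which falls in the last quarter sector.

last quarter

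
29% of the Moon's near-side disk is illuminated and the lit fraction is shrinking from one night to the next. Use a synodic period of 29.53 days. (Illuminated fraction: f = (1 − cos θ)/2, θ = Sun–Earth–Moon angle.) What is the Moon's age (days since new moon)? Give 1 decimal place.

24.2 days

Invert f = (1 − cos θ)/2 to get cos θ = 1 − 2(0.29) = 0.420, hence θ₀ = arccos 0.420 = 65.2°.
A waning Moon lies in 180°–360°, so θ = 360° − 65.2° = 294.8°.
At 360°/29.53 d per day, 294.8° corresponds to 24.18 days.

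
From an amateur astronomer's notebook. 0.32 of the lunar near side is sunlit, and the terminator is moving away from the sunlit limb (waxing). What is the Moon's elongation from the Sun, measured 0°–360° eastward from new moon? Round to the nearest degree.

From f = (1 − cos θ)/2: cos θ = 1 − 2×0.32 = 0.360; arccos → 68.9°.
Before full moon the principal value applies: θ = 68.9°.

69°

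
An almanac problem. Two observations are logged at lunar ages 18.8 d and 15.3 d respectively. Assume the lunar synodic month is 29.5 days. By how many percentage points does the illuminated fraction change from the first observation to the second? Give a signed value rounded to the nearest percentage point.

+17 pp

First observation: θ = 360°·18.8/29.5 = 229.4°, so f = 0.825.
Second observation: θ = 186.7°, f = 0.997.
Δf = 0.997 − 0.825 = +0.171, i.e. +17 pp.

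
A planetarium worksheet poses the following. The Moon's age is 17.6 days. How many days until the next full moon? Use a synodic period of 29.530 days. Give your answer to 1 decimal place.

26.7 days

Full moon occurs at elongation 180°, i.e. at age 29.530 × 180/360 = 14.765 d.
Already past this cycle's full moon; the next is at 14.765 + 29.530 = 44.295 d, so 44.295 − 17.6 = 26.695 days.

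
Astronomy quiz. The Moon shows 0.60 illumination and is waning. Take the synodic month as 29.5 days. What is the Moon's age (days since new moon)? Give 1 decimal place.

cos θ = 1 − 2f = -0.200, giving a principal value of 101.5°.
A waning Moon lies in 180°–360°, so θ = 360° − 101.5° = 258.5°.
At 360°/29.5 d per day, 258.5° corresponds to 21.18 days.

21.2 days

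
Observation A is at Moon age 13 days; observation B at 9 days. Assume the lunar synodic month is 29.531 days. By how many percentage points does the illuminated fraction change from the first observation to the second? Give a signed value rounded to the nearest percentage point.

First observation: θ = 360°·13/29.531 = 158.5°, so f = 0.965.
Second observation: θ = 109.7°, f = 0.669.
Δf = 0.669 − 0.965 = -0.296, i.e. -30 pp.

-30 pp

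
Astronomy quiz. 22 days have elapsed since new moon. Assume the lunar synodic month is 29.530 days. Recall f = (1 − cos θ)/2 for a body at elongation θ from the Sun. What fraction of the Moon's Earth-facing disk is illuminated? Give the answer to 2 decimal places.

0.52

The Moon has covered 22/29.530 of its cycle, so θ ≈ 360° × 22/29.530 = 268.2°.
With cos θ = (-0.031), the lit fraction is (1 − (-0.031))/2 ≈ 0.516.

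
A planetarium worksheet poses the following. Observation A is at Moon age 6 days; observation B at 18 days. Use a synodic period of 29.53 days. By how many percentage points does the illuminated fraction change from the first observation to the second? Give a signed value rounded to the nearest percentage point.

+53 pp

First observation: θ = 360°·6/29.53 = 73.1°, so f = 0.355.
Second observation: θ = 219.4°, f = 0.886.
Δf = 0.886 − 0.355 = +0.531, i.e. +53 pp.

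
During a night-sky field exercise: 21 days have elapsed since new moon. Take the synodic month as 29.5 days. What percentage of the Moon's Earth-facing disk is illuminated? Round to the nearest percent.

The Moon has covered 21/29.5 of its cycle, so θ ≈ 360° × 21/29.5 = 256.3°.
cos 256.3° = (-0.237), so f = (1 − (-0.237))/2 = 0.619, so 62%.

62%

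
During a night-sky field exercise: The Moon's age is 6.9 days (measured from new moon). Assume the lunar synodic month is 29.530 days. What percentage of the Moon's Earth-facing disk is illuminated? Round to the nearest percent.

45%

Phase angle: θ = 360°·(6.9 d)/(29.530 d) = 84.1°.
cos 84.1° = 0.102, so f = (1 − 0.102)/2 = 0.449, so 45%.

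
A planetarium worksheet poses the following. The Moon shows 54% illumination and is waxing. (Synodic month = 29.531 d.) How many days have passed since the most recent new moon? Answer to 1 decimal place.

From f = (1 − cos θ)/2: cos θ = 1 − 2×0.54 = -0.080; arccos → 94.6°.
Before full moon the principal value applies: θ = 94.6°.
At 360°/29.531 d per day, 94.6° corresponds to 7.76 days.

7.8 days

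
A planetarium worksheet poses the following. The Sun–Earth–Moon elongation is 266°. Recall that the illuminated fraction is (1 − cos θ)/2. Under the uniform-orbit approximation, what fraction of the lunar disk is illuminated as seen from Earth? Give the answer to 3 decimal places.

0.535

f = (1 − cos 266°)/2 = (1 − (-0.070))/2 ≈ 0.535.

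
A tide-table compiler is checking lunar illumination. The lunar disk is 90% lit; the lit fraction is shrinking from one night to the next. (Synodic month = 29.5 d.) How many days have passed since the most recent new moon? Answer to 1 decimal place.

17.8 days

Invert f = (1 − cos θ)/2 to get cos θ = 1 − 2(0.90) = -0.800, hence θ₀ = arccos -0.800 = 143.1°.
Since the Moon is past full (waning), take the reflex angle: θ = 360° − 143.1° = 216.9°.
Age = 29.5 × 216.9°/360° ≈ 17.77 days.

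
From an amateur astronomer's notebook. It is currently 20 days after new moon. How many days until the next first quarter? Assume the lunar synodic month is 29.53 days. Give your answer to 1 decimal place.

First quarter occurs at elongation 90°, i.e. at age 29.53 × 90/360 = 7.383 d.
This lunation's first quarter (7.383 d) has passed, so add one period: 36.913 − 20 = 16.913 days.

16.9 days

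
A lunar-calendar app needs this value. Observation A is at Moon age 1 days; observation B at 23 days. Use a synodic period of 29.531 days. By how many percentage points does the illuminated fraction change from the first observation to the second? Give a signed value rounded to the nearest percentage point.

First observation: θ = 360°·1/29.531 = 12.2°, so f = 0.011.
Second observation: θ = 280.4°, f = 0.410.
Δf = 0.410 − 0.011 = +0.399, i.e. +40 pp.

+40 percentage points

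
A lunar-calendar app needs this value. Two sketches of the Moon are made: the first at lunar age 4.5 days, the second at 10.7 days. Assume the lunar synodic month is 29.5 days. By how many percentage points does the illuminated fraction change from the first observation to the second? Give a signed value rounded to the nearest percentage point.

θ₁ = 360° × 4.5/29.5 = 54.9°, f₁ = (1 − cos θ₁)/2 = 0.213.
θ₂ = 360° × 10.7/29.5 = 130.6°, f₂ = (1 − cos θ₂)/2 = 0.825.
Change = f₂ − f₁ = +0.613 → +61 percentage points.

+61 percentage points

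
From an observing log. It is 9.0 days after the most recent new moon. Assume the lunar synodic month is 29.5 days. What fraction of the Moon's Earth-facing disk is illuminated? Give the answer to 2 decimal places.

Elongation θ = 360° × 9.0/29.5 ≈ 109.8°.
Illuminated fraction = (1 − cos 109.8°)/2 = (1 − (-0.339))/2 ≈ 0.670.

0.67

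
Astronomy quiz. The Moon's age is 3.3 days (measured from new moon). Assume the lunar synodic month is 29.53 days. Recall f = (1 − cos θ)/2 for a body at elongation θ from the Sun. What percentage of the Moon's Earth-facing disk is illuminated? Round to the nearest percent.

Phase angle: θ = 360°·(3.3 d)/(29.53 d) = 40.2°.
cos 40.2° = 0.763, so f = (1 − 0.763)/2 = 0.118, so 12%.

12%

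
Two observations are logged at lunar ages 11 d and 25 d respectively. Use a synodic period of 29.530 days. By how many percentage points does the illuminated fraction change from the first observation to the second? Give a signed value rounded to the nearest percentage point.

θ₁ = 360° × 11/29.530 = 134.1°, f₁ = (1 − cos θ₁)/2 = 0.848.
θ₂ = 360° × 25/29.530 = 304.8°, f₂ = (1 − cos θ₂)/2 = 0.215.
Change = f₂ − f₁ = -0.633 → -63 percentage points.

-63 pp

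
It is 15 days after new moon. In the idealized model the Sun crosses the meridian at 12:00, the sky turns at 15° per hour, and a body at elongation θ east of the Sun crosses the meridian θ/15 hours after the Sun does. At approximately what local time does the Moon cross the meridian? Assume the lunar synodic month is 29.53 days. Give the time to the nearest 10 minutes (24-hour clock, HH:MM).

00:10

Phase angle: θ = 360°·(15 d)/(29.53 d) = 182.9°.
The Moon trails the Sun by θ/15 = 182.9/15 ≈ 12.19 hours.
12:00 + 12.191 h ≈ 00:11 → 00:10 to the nearest ten minutes.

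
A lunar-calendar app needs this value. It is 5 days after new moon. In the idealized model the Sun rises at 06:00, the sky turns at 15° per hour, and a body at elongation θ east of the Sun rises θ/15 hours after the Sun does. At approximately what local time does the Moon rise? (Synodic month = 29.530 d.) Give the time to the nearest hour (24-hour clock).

10:00

Elongation θ = 360° × 5/29.530 ≈ 61.0°.
At 15° of sky rotation per hour, 61.0° corresponds to a 4.06 h lag.
06:00 + 4.06 h ≈ 10:04 → 10:00 to the nearest hour.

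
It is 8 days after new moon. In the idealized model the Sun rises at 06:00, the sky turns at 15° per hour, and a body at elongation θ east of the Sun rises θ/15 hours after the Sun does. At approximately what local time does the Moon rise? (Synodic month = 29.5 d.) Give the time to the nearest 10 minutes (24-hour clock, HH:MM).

Elongation θ = 360° × 8/29.5 ≈ 97.6°.
At 15° of sky rotation per hour, 97.6° corresponds to a 6.51 h lag.
06:00 + 6.508 h ≈ 12:31 → 12:30 to the nearest ten minutes.

12:30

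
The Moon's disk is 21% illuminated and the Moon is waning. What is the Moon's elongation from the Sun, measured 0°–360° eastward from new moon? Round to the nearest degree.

305°

Invert f = (1 − cos θ)/2 to get cos θ = 1 − 2(0.21) = 0.580, hence θ₀ = arccos 0.580 = 54.5°.
Since the Moon is past full (waning), take the reflex angle: θ = 360° − 54.5° = 305.5°.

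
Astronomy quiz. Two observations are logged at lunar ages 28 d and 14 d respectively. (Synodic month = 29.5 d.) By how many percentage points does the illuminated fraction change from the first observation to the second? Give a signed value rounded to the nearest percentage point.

+97 pp

θ₁ = 360° × 28/29.5 = 341.7°, f₁ = (1 − cos θ₁)/2 = 0.025.
θ₂ = 360° × 14/29.5 = 170.8°, f₂ = (1 − cos θ₂)/2 = 0.994.
Change = f₂ − f₁ = +0.968 → +97 percentage points.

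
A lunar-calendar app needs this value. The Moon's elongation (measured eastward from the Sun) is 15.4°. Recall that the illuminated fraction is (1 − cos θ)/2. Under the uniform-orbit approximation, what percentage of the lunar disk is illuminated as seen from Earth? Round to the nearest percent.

2%

cos 15.4° = 0.964, so f = (1 − 0.964)/2 = 0.018, i.e. 2%.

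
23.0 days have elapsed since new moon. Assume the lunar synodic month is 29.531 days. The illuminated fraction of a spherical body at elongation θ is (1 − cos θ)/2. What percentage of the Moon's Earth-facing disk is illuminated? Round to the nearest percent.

41%

Phase angle: θ = 360°·(23.0 d)/(29.531 d) = 280.4°.
cos 280.4° = 0.180, so f = (1 − 0.180)/2 = 0.410, so 41%.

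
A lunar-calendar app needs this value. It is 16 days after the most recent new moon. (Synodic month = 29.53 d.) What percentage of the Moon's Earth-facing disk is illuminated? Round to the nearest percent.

98%

The Moon has covered 16/29.53 of its cycle, so θ ≈ 360° × 16/29.53 = 195.1°.
cos 195.1° = (-0.966), so f = (1 − (-0.966))/2 = 0.983, so 98%.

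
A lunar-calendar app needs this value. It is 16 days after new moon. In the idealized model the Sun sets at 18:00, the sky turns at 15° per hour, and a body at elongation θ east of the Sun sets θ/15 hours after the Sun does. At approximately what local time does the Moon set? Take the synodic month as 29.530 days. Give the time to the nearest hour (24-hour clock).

The Moon has covered 16/29.530 of its cycle, so θ ≈ 360° × 16/29.530 = 195.1°.
Delay after the Sun = 195.1° / (15°/h) ≈ 13.00 h.
18:00 + 13.00 h ≈ 07:00 → 07:00 to the nearest hour.

07:00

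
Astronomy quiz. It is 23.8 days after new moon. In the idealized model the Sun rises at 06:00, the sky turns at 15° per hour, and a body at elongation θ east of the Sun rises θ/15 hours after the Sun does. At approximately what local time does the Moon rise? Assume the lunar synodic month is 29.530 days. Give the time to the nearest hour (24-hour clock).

Elongation θ = 360° × 23.8/29.530 ≈ 290.1°.
At 15° of sky rotation per hour, 290.1° corresponds to a 19.34 h lag.
06:00 + 19.34 h ≈ 01:21 → 01:00 to the nearest hour.

01:00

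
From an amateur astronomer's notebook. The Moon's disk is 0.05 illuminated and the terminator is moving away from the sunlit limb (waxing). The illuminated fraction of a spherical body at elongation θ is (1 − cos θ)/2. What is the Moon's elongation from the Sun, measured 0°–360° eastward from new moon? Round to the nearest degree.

26°

cos θ = 1 − 2f = 0.900, giving a principal value of 25.8°.
Before full moon the principal value applies: θ = 25.8°.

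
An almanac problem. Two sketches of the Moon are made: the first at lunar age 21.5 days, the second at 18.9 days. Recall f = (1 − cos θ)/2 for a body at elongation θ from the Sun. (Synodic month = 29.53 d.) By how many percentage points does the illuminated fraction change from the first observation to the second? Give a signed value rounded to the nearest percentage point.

+25 pp

First observation: θ = 360°·21.5/29.53 = 262.1°, so f = 0.569.
Second observation: θ = 230.4°, f = 0.819.
Δf = 0.819 − 0.569 = +0.250, i.e. +25 pp.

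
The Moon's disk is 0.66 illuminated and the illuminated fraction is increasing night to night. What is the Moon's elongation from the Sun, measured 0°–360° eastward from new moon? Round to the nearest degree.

109°

cos θ = 1 − 2f = -0.320, giving a principal value of 108.7°.
Waxing ⇒ before full, so θ = 108.7°.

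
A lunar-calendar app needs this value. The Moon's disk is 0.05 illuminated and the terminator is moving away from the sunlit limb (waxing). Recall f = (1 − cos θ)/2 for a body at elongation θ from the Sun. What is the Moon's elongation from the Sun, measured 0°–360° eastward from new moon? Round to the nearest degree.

cos θ = 1 − 2f = 0.900, giving a principal value of 25.8°.
The Moon is waxing (0°–180°), so θ = 25.8° directly.

26°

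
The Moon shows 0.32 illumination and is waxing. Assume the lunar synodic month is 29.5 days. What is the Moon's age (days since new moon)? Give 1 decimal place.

5.6 days

Invert f = (1 − cos θ)/2 to get cos θ = 1 − 2(0.32) = 0.360, hence θ₀ = arccos 0.360 = 68.9°.
Before full moon the principal value applies: θ = 68.9°.
Age = 29.5 × 68.9°/360° ≈ 5.65 days.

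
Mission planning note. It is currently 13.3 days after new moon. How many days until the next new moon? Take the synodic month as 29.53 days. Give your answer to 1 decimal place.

16.2 days

One full lunation from the last new moon is 29.53 d; remaining = 29.53 − 13.3 = 16.230 d.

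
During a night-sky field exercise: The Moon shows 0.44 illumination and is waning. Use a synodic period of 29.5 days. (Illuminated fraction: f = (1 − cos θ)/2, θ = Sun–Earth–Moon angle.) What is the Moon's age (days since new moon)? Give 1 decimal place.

22.7 days

Invert f = (1 − cos θ)/2 to get cos θ = 1 − 2(0.44) = 0.120, hence θ₀ = arccos 0.120 = 83.1°.
A waning Moon lies in 180°–360°, so θ = 360° − 83.1° = 276.9°.
Age = 29.5 × 276.9°/360° ≈ 22.69 days.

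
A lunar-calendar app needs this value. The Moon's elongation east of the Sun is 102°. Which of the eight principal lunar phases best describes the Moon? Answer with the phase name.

102° lies in the first quarter sector of the 8-phase cycle.

first quarter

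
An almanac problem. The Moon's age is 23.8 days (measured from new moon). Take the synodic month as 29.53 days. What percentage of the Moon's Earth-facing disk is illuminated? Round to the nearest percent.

Elongation θ = 360° × 23.8/29.53 ≈ 290.1°.
With cos θ = 0.344, the lit fraction is (1 − 0.344)/2 ≈ 0.328, so 33%.

33%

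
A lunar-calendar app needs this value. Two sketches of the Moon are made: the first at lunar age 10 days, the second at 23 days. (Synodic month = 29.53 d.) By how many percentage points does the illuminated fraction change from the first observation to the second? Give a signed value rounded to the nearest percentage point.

First observation: θ = 360°·10/29.53 = 121.9°, so f = 0.764.
Second observation: θ = 280.4°, f = 0.410.
Δf = 0.410 − 0.764 = -0.354, i.e. -35 pp.

-35 pp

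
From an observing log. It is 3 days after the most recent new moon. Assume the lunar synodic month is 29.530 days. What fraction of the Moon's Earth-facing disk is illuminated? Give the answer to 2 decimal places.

0.10

Phase angle: θ = 360°·(3 d)/(29.530 d) = 36.6°.
Illuminated fraction = (1 − cos 36.6°)/2 = (1 − 0.803)/2 ≈ 0.098.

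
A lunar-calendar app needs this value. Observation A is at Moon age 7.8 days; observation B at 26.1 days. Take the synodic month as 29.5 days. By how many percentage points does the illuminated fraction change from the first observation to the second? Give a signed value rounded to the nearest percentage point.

-42 pp

First observation: θ = 360°·7.8/29.5 = 95.2°, so f = 0.545.
Second observation: θ = 318.5°, f = 0.125.
Δf = 0.125 − 0.545 = -0.420, i.e. -42 pp.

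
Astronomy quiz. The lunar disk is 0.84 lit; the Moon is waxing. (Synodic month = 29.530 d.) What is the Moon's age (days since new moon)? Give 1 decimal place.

10.9 days

From f = (1 − cos θ)/2: cos θ = 1 − 2×0.84 = -0.680; arccos → 132.8°.
Before full moon the principal value applies: θ = 132.8°.
At 360°/29.530 d per day, 132.8° corresponds to 10.90 days.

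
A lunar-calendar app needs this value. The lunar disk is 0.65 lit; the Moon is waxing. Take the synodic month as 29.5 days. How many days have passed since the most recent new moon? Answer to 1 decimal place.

8.8 days

cos θ = 1 − 2f = -0.300, giving a principal value of 107.5°.
The Moon is waxing (0°–180°), so θ = 107.5° directly.
Age = 29.5 × 107.5°/360° ≈ 8.81 days.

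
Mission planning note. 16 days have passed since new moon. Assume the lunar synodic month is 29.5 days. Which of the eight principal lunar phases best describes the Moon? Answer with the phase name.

θ ≈ 360° × 16/29.5 = 195°, which falls in the full moon sector.

full moon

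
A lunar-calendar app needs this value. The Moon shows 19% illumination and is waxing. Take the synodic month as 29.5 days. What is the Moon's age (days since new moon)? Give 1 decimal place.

From f = (1 − cos θ)/2: cos θ = 1 − 2×0.19 = 0.620; arccos → 51.7°.
Before full moon the principal value applies: θ = 51.7°.
That fraction of the synodic month is 51.7/360 × 29.5 d ≈ 4.24 d.

4.2 days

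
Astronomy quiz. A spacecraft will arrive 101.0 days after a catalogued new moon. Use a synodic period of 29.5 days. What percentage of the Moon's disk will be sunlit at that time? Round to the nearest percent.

94%

Reduce mod P: 101.0 − 3×29.5 = 12.50 d into the current lunation.
The Moon has covered 12.50/29.5 of its cycle, so θ ≈ 360° × 12.50/29.5 = 152.5°.
Illuminated fraction = (1 − cos 152.5°)/2 = (1 − (-0.887))/2 ≈ 0.944, so 94%.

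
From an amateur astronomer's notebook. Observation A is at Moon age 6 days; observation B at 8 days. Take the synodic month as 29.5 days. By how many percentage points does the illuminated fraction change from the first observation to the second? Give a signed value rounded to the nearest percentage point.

θ₁ = 360° × 6/29.5 = 73.2°, f₁ = (1 − cos θ₁)/2 = 0.356.
θ₂ = 360° × 8/29.5 = 97.6°, f₂ = (1 − cos θ₂)/2 = 0.566.
Change = f₂ − f₁ = +0.211 → +21 percentage points.

+21 percentage points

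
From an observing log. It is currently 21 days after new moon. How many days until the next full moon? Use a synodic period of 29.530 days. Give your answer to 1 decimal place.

23.3 days

Full moon is 0.5 of the way through the cycle: age 0.5 × 29.530 = 14.765 d.
Already past this cycle's full moon; the next is at 14.765 + 29.530 = 44.295 d, so 44.295 − 21 = 23.295 days.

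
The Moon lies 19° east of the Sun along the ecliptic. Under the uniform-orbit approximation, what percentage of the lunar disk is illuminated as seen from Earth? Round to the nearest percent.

cos 19° = 0.946, so f = (1 − 0.946)/2 = 0.027, i.e. 3%.

3%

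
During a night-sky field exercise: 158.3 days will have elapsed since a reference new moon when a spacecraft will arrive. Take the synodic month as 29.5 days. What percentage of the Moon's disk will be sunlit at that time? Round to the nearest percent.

158.3 d spans 5 complete synodic months (5 × 29.5 = 147.50 d) plus 10.80 d.
Elongation θ = 360° × 10.80/29.5 ≈ 131.8°.
cos 131.8° = (-0.666), so f = (1 − (-0.666))/2 = 0.833, so 83%.

83%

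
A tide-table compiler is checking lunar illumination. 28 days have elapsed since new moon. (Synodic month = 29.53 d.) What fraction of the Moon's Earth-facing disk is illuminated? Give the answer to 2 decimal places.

0.03

Elongation θ = 360° × 28/29.53 ≈ 341.3°.
cos 341.3° = 0.947, so f = (1 − 0.947)/2 = 0.026.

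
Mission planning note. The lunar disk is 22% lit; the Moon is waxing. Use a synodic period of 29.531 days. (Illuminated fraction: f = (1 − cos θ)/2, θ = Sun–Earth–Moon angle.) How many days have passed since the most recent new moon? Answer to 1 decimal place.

4.6 days

Invert f = (1 − cos θ)/2 to get cos θ = 1 − 2(0.22) = 0.560, hence θ₀ = arccos 0.560 = 55.9°.
Waxing ⇒ before full, so θ = 55.9°.
Age = 29.531 × 55.9°/360° ≈ 4.59 days.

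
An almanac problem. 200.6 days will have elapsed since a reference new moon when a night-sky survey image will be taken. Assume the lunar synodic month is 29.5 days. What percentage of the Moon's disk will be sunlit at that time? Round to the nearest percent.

200.6 d spans 6 complete synodic months (6 × 29.5 = 177.00 d) plus 23.60 d.
Phase angle: θ = 360°·(23.60 d)/(29.5 d) = 288.0°.
With cos θ = 0.309, the lit fraction is (1 − 0.309)/2 ≈ 0.345, so 35%.

35%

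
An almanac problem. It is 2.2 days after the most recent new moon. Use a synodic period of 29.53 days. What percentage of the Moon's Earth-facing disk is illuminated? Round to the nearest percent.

The Moon has covered 2.2/29.53 of its cycle, so θ ≈ 360° × 2.2/29.53 = 26.8°.
Illuminated fraction = (1 − cos 26.8°)/2 = (1 − 0.892)/2 ≈ 0.054, so 5%.

5%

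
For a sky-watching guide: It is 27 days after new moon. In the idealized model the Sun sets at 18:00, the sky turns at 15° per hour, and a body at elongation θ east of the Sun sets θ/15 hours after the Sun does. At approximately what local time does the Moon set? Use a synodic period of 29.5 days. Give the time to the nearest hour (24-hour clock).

Phase angle: θ = 360°·(27 d)/(29.5 d) = 329.5°.
Delay after the Sun = 329.5° / (15°/h) ≈ 21.97 h.
18:00 + 21.97 h ≈ 15:58 → 16:00 to the nearest hour.

16:00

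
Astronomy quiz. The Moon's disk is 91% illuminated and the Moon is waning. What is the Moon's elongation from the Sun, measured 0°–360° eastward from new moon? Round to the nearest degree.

From f = (1 − cos θ)/2: cos θ = 1 − 2×0.91 = -0.820; arccos → 145.1°.
Since the Moon is past full (waning), take the reflex angle: θ = 360° − 145.1° = 214.9°.

215°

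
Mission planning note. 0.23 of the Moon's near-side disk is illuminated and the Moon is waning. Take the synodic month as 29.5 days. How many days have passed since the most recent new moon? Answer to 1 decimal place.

24.8 days

Invert f = (1 − cos θ)/2 to get cos θ = 1 − 2(0.23) = 0.540, hence θ₀ = arccos 0.540 = 57.3°.
Waning ⇒ past full, so θ = 360° − 57.3° = 302.7°.
Age = 29.5 × 302.7°/360° ≈ 24.80 days.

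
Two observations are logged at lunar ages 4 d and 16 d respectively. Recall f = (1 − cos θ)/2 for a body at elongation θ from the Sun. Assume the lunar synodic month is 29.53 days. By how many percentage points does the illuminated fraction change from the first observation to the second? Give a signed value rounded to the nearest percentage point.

First observation: θ = 360°·4/29.53 = 48.8°, so f = 0.170.
Second observation: θ = 195.1°, f = 0.983.
Δf = 0.983 − 0.170 = +0.812, i.e. +81 pp.

+81 pp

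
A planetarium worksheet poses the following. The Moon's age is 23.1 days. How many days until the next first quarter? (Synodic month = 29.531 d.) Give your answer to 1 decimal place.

13.8 days

First quarter occurs at elongation 90°, i.e. at age 29.531 × 90/360 = 7.383 d.
Already past this cycle's first quarter; the next is at 7.383 + 29.531 = 36.914 d, so 36.914 − 23.1 = 13.814 days.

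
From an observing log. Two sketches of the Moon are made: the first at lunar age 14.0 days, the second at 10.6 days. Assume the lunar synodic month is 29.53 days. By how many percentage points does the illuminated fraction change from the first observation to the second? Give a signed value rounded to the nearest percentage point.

-18 percentage points

First observation: θ = 360°·14.0/29.53 = 170.7°, so f = 0.993.
Second observation: θ = 129.2°, f = 0.816.
Δf = 0.816 − 0.993 = -0.177, i.e. -18 pp.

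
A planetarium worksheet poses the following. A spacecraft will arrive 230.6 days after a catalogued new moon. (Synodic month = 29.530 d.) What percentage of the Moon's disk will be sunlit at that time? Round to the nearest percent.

230.6 d spans 7 complete synodic months (7 × 29.530 = 206.71 d) plus 23.89 d.
Phase angle: θ = 360°·(23.89 d)/(29.530 d) = 291.2°.
cos 291.2° = 0.362, so f = (1 − 0.362)/2 = 0.319, so 32%.

32%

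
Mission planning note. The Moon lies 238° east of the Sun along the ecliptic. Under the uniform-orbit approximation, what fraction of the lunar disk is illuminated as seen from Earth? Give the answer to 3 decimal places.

0.765

Half-versine of 238°: (1 − (-0.530))/2 = 0.765.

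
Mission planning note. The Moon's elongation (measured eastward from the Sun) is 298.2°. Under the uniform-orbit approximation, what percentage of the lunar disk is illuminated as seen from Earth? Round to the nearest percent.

26%

cos 298.2° = 0.473, so f = (1 − 0.473)/2 = 0.264, i.e. 26%.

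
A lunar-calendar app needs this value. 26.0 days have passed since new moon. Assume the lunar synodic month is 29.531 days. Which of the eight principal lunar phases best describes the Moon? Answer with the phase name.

At 26.0/29.531 of the cycle, θ ≈ 317° — the waning crescent range.

waning crescent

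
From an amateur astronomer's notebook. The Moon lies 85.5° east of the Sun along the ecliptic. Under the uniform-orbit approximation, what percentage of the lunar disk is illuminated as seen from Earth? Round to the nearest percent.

Half-versine of 85.5°: (1 − 0.078)/2 = 0.461, i.e. 46%.

46%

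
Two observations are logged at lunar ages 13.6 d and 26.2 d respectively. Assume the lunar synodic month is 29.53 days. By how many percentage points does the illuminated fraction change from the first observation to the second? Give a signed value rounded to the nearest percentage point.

-86 pp

First observation: θ = 360°·13.6/29.53 = 165.8°, so f = 0.985.
Second observation: θ = 319.4°, f = 0.120.
Δf = 0.120 − 0.985 = -0.864, i.e. -86 pp.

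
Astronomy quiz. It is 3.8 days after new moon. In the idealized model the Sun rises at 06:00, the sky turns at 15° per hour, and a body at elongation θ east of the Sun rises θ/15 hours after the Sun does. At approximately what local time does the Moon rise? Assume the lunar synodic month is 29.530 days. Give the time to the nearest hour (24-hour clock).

09:00

Elongation θ = 360° × 3.8/29.530 ≈ 46.3°.
Delay after the Sun = 46.3° / (15°/h) ≈ 3.09 h.
06:00 + 3.09 h ≈ 09:05 → 09:00 to the nearest hour.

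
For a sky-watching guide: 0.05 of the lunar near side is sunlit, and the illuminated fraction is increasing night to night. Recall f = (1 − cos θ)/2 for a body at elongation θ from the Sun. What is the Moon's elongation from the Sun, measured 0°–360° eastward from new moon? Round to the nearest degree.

From f = (1 − cos θ)/2: cos θ = 1 − 2×0.05 = 0.900; arccos → 25.8°.
Before full moon the principal value applies: θ = 25.8°.

26°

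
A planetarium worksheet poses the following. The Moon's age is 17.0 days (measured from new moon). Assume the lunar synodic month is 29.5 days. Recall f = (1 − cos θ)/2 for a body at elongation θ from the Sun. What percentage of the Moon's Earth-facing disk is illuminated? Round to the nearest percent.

The Moon has covered 17.0/29.5 of its cycle, so θ ≈ 360° × 17.0/29.5 = 207.5°.
With cos θ = (-0.887), the lit fraction is (1 − (-0.887))/2 ≈ 0.944, so 94%.

94%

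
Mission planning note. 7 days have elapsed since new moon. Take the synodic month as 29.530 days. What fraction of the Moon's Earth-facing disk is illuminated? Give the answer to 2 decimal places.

The Moon has covered 7/29.530 of its cycle, so θ ≈ 360° × 7/29.530 = 85.3°.
With cos θ = 0.081, the lit fraction is (1 − 0.081)/2 ≈ 0.459.

0.46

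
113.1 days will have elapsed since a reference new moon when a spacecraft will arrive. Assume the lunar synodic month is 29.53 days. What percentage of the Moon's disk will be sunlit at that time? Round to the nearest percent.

26%

Reduce mod P: 113.1 − 3×29.53 = 24.51 d into the current lunation.
The Moon has covered 24.51/29.53 of its cycle, so θ ≈ 360° × 24.51/29.53 = 298.8°.
Illuminated fraction = (1 − cos 298.8°)/2 = (1 − 0.482)/2 ≈ 0.259, so 26%.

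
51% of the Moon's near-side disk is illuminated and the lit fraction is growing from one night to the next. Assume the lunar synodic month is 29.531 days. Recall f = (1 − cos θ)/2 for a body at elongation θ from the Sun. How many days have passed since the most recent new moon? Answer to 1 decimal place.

Invert f = (1 − cos θ)/2 to get cos θ = 1 − 2(0.51) = -0.020, hence θ₀ = arccos -0.020 = 91.1°.
Before full moon the principal value applies: θ = 91.1°.
Age = 29.531 × 91.1°/360° ≈ 7.48 days.

7.5 days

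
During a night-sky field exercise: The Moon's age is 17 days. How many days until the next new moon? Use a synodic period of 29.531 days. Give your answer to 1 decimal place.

12.5 days

One full lunation from the last new moon is 29.531 d; remaining = 29.531 − 17 = 12.531 d.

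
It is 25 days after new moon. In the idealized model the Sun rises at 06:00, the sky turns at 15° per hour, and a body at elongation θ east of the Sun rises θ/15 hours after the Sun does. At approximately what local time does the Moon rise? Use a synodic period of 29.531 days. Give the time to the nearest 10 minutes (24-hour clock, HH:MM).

The Moon has covered 25/29.531 of its cycle, so θ ≈ 360° × 25/29.531 = 304.8°.
At 15° of sky rotation per hour, 304.8° corresponds to a 20.32 h lag.
06:00 + 20.318 h ≈ 02:19 → 02:20 to the nearest ten minutes.

02:20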